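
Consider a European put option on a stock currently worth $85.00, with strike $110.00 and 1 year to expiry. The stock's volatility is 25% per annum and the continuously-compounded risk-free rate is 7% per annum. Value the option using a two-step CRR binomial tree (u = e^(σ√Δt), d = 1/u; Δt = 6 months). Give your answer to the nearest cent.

CRR parameters: u = e^(σ√Δt) = e^(0.25·√0.5) = 1.1934, d = 1/u = 0.8380
Per-period rate: rΔt = 0.07·0.5 = 0.035, so R = e^0.035 = 1.0356
Risk-neutral probability p = (e^0.035 − 0.8380)/(1.1934 − 0.8380) = 0.1977/0.3554 = 0.5561
Terminal stock prices: S_uu = 121.1, S_ud = 85, S_dd = 59.69
Terminal payoffs (K − S): max(-11.05, 0) = 0, max(25, 0) = 25, max(50.31, 0) = 50.31
Node u (S = 101.4): V_u = e^(−0.035)·[0.5561·0.0000 + 0.4439·25.0000] = 10.7147
Node d (S = 71.23): V_d = e^(−0.035)·[0.5561·25.0000 + 0.4439·50.3140] = 34.9894
Node 0 (S = 85): V_0 = e^(−0.035)·[0.5561·10.7147 + 0.4439·34.9894] = 20.7500

$20.75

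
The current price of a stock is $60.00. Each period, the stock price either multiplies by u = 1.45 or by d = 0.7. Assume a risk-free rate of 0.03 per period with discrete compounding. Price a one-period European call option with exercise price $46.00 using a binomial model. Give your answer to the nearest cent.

$17.51

Risk-neutral probability p = (1 + 0.03 − 0.7)/(1.45 − 0.7) = 0.3300/0.7500 = 0.4400
Terminal stock prices: S_u = 87, S_d = 42
Terminal payoffs (S − K): max(41, 0) = 41, max(-4, 0) = 0
Node 0 (S = 60): V_0 = 1/1.03·[0.4400·41.0000 + 0.5600·0.0000] = 17.5146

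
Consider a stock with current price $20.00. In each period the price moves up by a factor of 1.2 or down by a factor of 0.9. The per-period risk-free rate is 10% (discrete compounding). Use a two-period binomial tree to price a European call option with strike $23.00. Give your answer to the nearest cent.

$2.13

Risk-neutral probability p = (1 + 0.1 − 0.9)/(1.2 − 0.9) = 0.2000/0.3000 = 0.6667
Terminal stock prices: S_uu = 28.8, S_ud = 21.6, S_dd = 16.2
Terminal payoffs (S − K): max(5.8, 0) = 5.8, max(-1.4, 0) = 0, max(-6.8, 0) = 0
Node u (S = 24): V_u = 1/1.1·[0.6667·5.8000 + 0.3333·0.0000] = 3.5152
Node d (S = 18): V_d = 1/1.1·[0.6667·0.0000 + 0.3333·0.0000] = 0.0000
Node 0 (S = 20): V_0 = 1/1.1·[0.6667·3.5152 + 0.3333·0.0000] = 2.1304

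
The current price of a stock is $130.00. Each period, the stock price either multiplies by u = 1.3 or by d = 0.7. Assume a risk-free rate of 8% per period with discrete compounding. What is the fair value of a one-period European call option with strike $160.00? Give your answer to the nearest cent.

Risk-neutral probability p = (1 + 0.08 − 0.7)/(1.3 − 0.7) = 0.3800/0.6000 = 0.6333
Terminal stock prices: S_u = 169, S_d = 91
Terminal payoffs (S − K): max(9, 0) = 9, max(-69, 0) = 0
Node 0 (S = 130): V_0 = 1/1.08·[0.6333·9.0000 + 0.3667·0.0000] = 5.2778

$5.28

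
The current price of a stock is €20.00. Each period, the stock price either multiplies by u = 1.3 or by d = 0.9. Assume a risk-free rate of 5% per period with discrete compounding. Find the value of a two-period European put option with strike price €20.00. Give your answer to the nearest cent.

Risk-neutral probability p = (1 + 0.05 − 0.9)/(1.3 − 0.9) = 0.1500/0.4000 = 0.3750
Terminal stock prices: S_uu = 33.8, S_ud = 23.4, S_dd = 16.2
Terminal payoffs (K − S): max(-13.8, 0) = 0, max(-3.4, 0) = 0, max(3.8, 0) = 3.8
Node u (S = 26): V_u = 1/1.05·[0.3750·0.0000 + 0.6250·0.0000] = 0.0000
Node d (S = 18): V_d = 1/1.05·[0.3750·0.0000 + 0.6250·3.8000] = 2.2619
Node 0 (S = 20): V_0 = 1/1.05·[0.3750·0.0000 + 0.6250·2.2619] = 1.3464

€1.35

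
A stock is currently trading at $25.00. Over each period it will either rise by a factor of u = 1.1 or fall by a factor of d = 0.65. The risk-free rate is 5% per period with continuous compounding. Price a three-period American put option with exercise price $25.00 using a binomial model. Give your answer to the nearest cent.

Risk-neutral probability p = (e^0.05 − 0.65)/(1.1 − 0.65) = 0.4013/0.4500 = 0.8917
Terminal stock prices: S_uuu = 33.28, S_uud = 19.66, S_udd = 11.62, S_ddd = 6.866
Terminal payoffs (K − S): max(-8.275, 0) = 0, max(5.337, 0) = 5.337, max(13.38, 0) = 13.38, max(18.13, 0) = 18.13
Node uu (S = 30.25): continuation = e^(−0.05)·[0.8917·0.0000 + 0.1083·5.3375] = 0.5498; exercise value = 0.0000 ≤ continuation, so V_uu = 0.5498
Node ud (S = 17.88): continuation = e^(−0.05)·[0.8917·5.3375 + 0.1083·13.3812] = 5.9057; exercise value = 7.1250 > continuation, so V_ud = 7.1250 (exercise)
Node dd (S = 10.56): continuation = e^(−0.05)·[0.8917·13.3812 + 0.1083·18.1344] = 13.2182; exercise value = 14.4375 > continuation, so V_dd = 14.4375 (exercise)
Node u (S = 27.5): continuation = e^(−0.05)·[0.8917·0.5498 + 0.1083·7.1250] = 1.2003; exercise value = 0.0000 ≤ continuation, so V_u = 1.2003
Node d (S = 16.25): continuation = e^(−0.05)·[0.8917·7.1250 + 0.1083·14.4375] = 7.5307; exercise value = 8.7500 > continuation, so V_d = 8.7500 (exercise)
Node 0 (S = 25): continuation = e^(−0.05)·[0.8917·1.2003 + 0.1083·8.7500] = 1.9194; exercise value = 0.0000 ≤ continuation, so V_0 = 1.9194

$1.92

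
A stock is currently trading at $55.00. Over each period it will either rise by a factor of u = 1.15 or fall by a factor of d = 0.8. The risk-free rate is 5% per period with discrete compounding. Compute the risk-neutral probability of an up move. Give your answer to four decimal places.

p = 0.7143

Risk-neutral probability p = (1 + 0.05 − 0.8)/(1.15 − 0.8) = 0.2500/0.3500 = 0.7143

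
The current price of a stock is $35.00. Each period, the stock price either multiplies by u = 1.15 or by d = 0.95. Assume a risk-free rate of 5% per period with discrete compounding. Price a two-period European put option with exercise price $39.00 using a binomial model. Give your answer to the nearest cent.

$2.03

Risk-neutral probability p = (1 + 0.05 − 0.95)/(1.15 − 0.95) = 0.1000/0.2000 = 0.5000
Terminal stock prices: S_uu = 46.29, S_ud = 38.24, S_dd = 31.59
Terminal payoffs (K − S): max(-7.287, 0) = 0, max(0.7625, 0) = 0.7625, max(7.413, 0) = 7.413
Node u (S = 40.25): V_u = 1/1.05·[0.5000·0.0000 + 0.5000·0.7625] = 0.3631
Node d (S = 33.25): V_d = 1/1.05·[0.5000·0.7625 + 0.5000·7.4125] = 3.8929
Node 0 (S = 35): V_0 = 1/1.05·[0.5000·0.3631 + 0.5000·3.8929] = 2.0266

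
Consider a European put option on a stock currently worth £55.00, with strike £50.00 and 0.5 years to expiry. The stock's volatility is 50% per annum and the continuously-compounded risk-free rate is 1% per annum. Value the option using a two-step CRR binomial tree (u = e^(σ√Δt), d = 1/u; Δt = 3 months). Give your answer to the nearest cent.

£5.14

CRR parameters: u = e^(σ√Δt) = e^(0.5·√0.25) = 1.2840, d = 1/u = 0.7788
Per-period rate: rΔt = 0.01·0.25 = 0.0025, so R = e^0.0025 = 1.0025
Risk-neutral probability p = (e^0.0025 − 0.7788)/(1.2840 − 0.7788) = 0.2237/0.5052 = 0.4428
Terminal stock prices: S_uu = 90.68, S_ud = 55, S_dd = 33.36
Terminal payoffs (K − S): max(-40.68, 0) = 0, max(-5, 0) = 0, max(16.64, 0) = 16.64
Node u (S = 70.62): V_u = e^(−0.0025)·[0.4428·0.0000 + 0.5572·0.0000] = 0.0000
Node d (S = 42.83): V_d = e^(−0.0025)·[0.4428·0.0000 + 0.5572·16.6408] = 9.2495
Node 0 (S = 55): V_0 = e^(−0.0025)·[0.4428·0.0000 + 0.5572·9.2495] = 5.1411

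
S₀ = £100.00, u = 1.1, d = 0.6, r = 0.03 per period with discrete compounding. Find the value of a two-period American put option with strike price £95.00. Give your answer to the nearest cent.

Risk-neutral probability p = (1 + 0.03 − 0.6)/(1.1 − 0.6) = 0.4300/0.5000 = 0.8600
Terminal stock prices: S_uu = 121, S_ud = 66, S_dd = 36
Terminal payoffs (K − S): max(-26, 0) = 0, max(29, 0) = 29, max(59, 0) = 59
Node u (S = 110): continuation = 1/1.03·[0.8600·0.0000 + 0.1400·29.0000] = 3.9417; exercise value = 0.0000 ≤ continuation, so V_u = 3.9417
Node d (S = 60): continuation = 1/1.03·[0.8600·29.0000 + 0.1400·59.0000] = 32.2330; exercise value = 35.0000 > continuation, so V_d = 35.0000 (exercise)
Node 0 (S = 100): continuation = 1/1.03·[0.8600·3.9417 + 0.1400·35.0000] = 8.0484; exercise value = 0.0000 ≤ continuation, so V_0 = 8.0484

£8.05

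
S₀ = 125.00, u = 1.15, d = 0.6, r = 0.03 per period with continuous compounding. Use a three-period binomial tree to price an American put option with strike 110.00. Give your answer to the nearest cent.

Risk-neutral probability p = (e^0.03 − 0.6)/(1.15 − 0.6) = 0.4305/0.5500 = 0.7826
Terminal stock prices: S_uuu = 190.1, S_uud = 99.19, S_udd = 51.75, S_ddd = 27
Terminal payoffs (K − S): max(-80.11, 0) = 0, max(10.81, 0) = 10.81, max(58.25, 0) = 58.25, max(83, 0) = 83
Node uu (S = 165.3): continuation = e^(−0.03)·[0.7826·0.0000 + 0.2174·10.8125] = 2.2807; exercise value = 0.0000 ≤ continuation, so V_uu = 2.2807
Node ud (S = 86.25): continuation = e^(−0.03)·[0.7826·10.8125 + 0.2174·58.2500] = 20.4990; exercise value = 23.7500 > continuation, so V_ud = 23.7500 (exercise)
Node dd (S = 45): continuation = e^(−0.03)·[0.7826·58.2500 + 0.2174·83.0000] = 61.7490; exercise value = 65.0000 > continuation, so V_dd = 65.0000 (exercise)
Node u (S = 143.8): continuation = e^(−0.03)·[0.7826·2.2807 + 0.2174·23.7500] = 6.7418; exercise value = 0.0000 ≤ continuation, so V_u = 6.7418
Node d (S = 75): continuation = e^(−0.03)·[0.7826·23.7500 + 0.2174·65.0000] = 31.7490; exercise value = 35.0000 > continuation, so V_d = 35.0000 (exercise)
Node 0 (S = 125): continuation = e^(−0.03)·[0.7826·6.7418 + 0.2174·35.0000] = 12.5031; exercise value = 0.0000 ≤ continuation, so V_0 = 12.5031

12.50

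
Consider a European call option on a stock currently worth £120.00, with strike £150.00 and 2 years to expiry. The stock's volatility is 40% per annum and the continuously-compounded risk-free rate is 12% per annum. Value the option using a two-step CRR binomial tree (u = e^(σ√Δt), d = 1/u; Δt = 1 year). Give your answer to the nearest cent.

£28.52

CRR parameters: u = e^(σ√Δt) = e^(0.4·√1) = 1.4918, d = 1/u = 0.6703
Per-period rate: rΔt = 0.12·1 = 0.12, so R = e^0.12 = 1.1275
Risk-neutral probability p = (e^0.12 − 0.6703)/(1.4918 − 0.6703) = 0.4572/0.8215 = 0.5565
Terminal stock prices: S_uu = 267.1, S_ud = 120, S_dd = 53.92
Terminal payoffs (S − K): max(117.1, 0) = 117.1, max(-30, 0) = 0, max(-96.08, 0) = 0
Node u (S = 179): V_u = e^(−0.12)·[0.5565·117.0649 + 0.4435·0.0000] = 57.7811
Node d (S = 80.44): V_d = e^(−0.12)·[0.5565·0.0000 + 0.4435·0.0000] = 0.0000
Node 0 (S = 120): V_0 = e^(−0.12)·[0.5565·57.7811 + 0.4435·0.0000] = 28.5197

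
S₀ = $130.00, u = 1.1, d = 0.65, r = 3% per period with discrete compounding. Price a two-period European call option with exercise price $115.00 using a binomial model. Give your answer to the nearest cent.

Risk-neutral probability p = (1 + 0.03 − 0.65)/(1.1 − 0.65) = 0.3800/0.4500 = 0.8444
Terminal stock prices: S_uu = 157.3, S_ud = 92.95, S_dd = 54.93
Terminal payoffs (S − K): max(42.3, 0) = 42.3, max(-22.05, 0) = 0, max(-60.07, 0) = 0
Node u (S = 143): V_u = 1/1.03·[0.8444·42.3000 + 0.1556·0.0000] = 34.6796
Node d (S = 84.5): V_d = 1/1.03·[0.8444·0.0000 + 0.1556·0.0000] = 0.0000
Node 0 (S = 130): V_0 = 1/1.03·[0.8444·34.6796 + 0.1556·0.0000] = 28.4320

$28.43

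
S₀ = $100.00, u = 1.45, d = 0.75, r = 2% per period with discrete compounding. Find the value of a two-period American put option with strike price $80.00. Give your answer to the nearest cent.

$8.61

Risk-neutral probability p = (1 + 0.02 − 0.75)/(1.45 − 0.75) = 0.2700/0.7000 = 0.3857
Terminal stock prices: S_uu = 210.2, S_ud = 108.8, S_dd = 56.25
Terminal payoffs (K − S): max(-130.2, 0) = 0, max(-28.75, 0) = 0, max(23.75, 0) = 23.75
Node u (S = 145): continuation = 1/1.02·[0.3857·0.0000 + 0.6143·0.0000] = 0.0000; exercise value = 0.0000 ≤ continuation, so V_u = 0.0000
Node d (S = 75): continuation = 1/1.02·[0.3857·0.0000 + 0.6143·23.7500] = 14.3032; exercise value = 5.0000 ≤ continuation, so V_d = 14.3032
Node 0 (S = 100): continuation = 1/1.02·[0.3857·0.0000 + 0.6143·14.3032] = 8.6140; exercise value = 0.0000 ≤ continuation, so V_0 = 8.6140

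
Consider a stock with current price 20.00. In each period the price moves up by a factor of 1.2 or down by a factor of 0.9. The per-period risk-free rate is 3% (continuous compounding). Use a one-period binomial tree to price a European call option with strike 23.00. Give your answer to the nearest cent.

Risk-neutral probability p = (e^0.03 − 0.9)/(1.2 − 0.9) = 0.1305/0.3000 = 0.4348
Terminal stock prices: S_u = 24, S_d = 18
Terminal payoffs (S − K): max(1, 0) = 1, max(-5, 0) = 0
Node 0 (S = 20): V_0 = e^(−0.03)·[0.4348·1.0000 + 0.5652·0.0000] = 0.4220

0.42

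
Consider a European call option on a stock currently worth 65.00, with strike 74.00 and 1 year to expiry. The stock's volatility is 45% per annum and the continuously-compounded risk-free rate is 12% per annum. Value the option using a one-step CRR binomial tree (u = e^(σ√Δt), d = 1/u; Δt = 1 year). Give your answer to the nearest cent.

CRR parameters: u = e^(σ√Δt) = e^(0.45·√1) = 1.5683, d = 1/u = 0.6376
Per-period rate: rΔt = 0.12·1 = 0.12, so R = e^0.12 = 1.1275
Risk-neutral probability p = (e^0.12 − 0.6376)/(1.5683 − 0.6376) = 0.4899/0.9307 = 0.5264
Terminal stock prices: S_u = 101.9, S_d = 41.45
Terminal payoffs (S − K): max(27.94, 0) = 27.94, max(-32.55, 0) = 0
Node 0 (S = 65): V_0 = e^(−0.12)·[0.5264·27.9403 + 0.4736·0.0000] = 13.0435

13.04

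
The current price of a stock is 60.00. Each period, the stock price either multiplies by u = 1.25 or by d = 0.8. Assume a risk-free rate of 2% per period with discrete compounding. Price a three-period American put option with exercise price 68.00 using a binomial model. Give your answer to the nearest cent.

12.43

Risk-neutral probability p = (1 + 0.02 − 0.8)/(1.25 − 0.8) = 0.2200/0.4500 = 0.4889
Terminal stock prices: S_uuu = 117.2, S_uud = 75, S_udd = 48, S_ddd = 30.72
Terminal payoffs (K − S): max(-49.19, 0) = 0, max(-7, 0) = 0, max(20, 0) = 20, max(37.28, 0) = 37.28
Node uu (S = 93.75): continuation = 1/1.02·[0.4889·0.0000 + 0.5111·0.0000] = 0.0000; exercise value = 0.0000 ≤ continuation, so V_uu = 0.0000
Node ud (S = 60): continuation = 1/1.02·[0.4889·0.0000 + 0.5111·20.0000] = 10.0218; exercise value = 8.0000 ≤ continuation, so V_ud = 10.0218
Node dd (S = 38.4): continuation = 1/1.02·[0.4889·20.0000 + 0.5111·37.2800] = 28.2667; exercise value = 29.6000 > continuation, so V_dd = 29.6000 (exercise)
Node u (S = 75): continuation = 1/1.02·[0.4889·0.0000 + 0.5111·10.0218] = 5.0218; exercise value = 0.0000 ≤ continuation, so V_u = 5.0218
Node d (S = 48): continuation = 1/1.02·[0.4889·10.0218 + 0.5111·29.6000] = 19.6357; exercise value = 20.0000 > continuation, so V_d = 20.0000 (exercise)
Node 0 (S = 60): continuation = 1/1.02·[0.4889·5.0218 + 0.5111·20.0000] = 12.4288; exercise value = 8.0000 ≤ continuation, so V_0 = 12.4288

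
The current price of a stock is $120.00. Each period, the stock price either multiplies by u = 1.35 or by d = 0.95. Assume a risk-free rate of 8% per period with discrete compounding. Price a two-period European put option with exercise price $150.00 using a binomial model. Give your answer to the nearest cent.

$16.29

Risk-neutral probability p = (1 + 0.08 − 0.95)/(1.35 − 0.95) = 0.1300/0.4000 = 0.3250
Terminal stock prices: S_uu = 218.7, S_ud = 153.9, S_dd = 108.3
Terminal payoffs (K − S): max(-68.7, 0) = 0, max(-3.9, 0) = 0, max(41.7, 0) = 41.7
Node u (S = 162): V_u = 1/1.08·[0.3250·0.0000 + 0.6750·0.0000] = 0.0000
Node d (S = 114): V_d = 1/1.08·[0.3250·0.0000 + 0.6750·41.7000] = 26.0625
Node 0 (S = 120): V_0 = 1/1.08·[0.3250·0.0000 + 0.6750·26.0625] = 16.2891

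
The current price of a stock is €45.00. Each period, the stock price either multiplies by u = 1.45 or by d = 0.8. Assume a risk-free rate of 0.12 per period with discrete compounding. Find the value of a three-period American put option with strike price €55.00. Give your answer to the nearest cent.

Risk-neutral probability p = (1 + 0.12 − 0.8)/(1.45 − 0.8) = 0.3200/0.6500 = 0.4923
Terminal stock prices: S_uuu = 137.2, S_uud = 75.69, S_udd = 41.76, S_ddd = 23.04
Terminal payoffs (K − S): max(-82.19, 0) = 0, max(-20.69, 0) = 0, max(13.24, 0) = 13.24, max(31.96, 0) = 31.96
Node uu (S = 94.61): continuation = 1/1.12·[0.4923·0.0000 + 0.5077·0.0000] = 0.0000; exercise value = 0.0000 ≤ continuation, so V_uu = 0.0000
Node ud (S = 52.2): continuation = 1/1.12·[0.4923·0.0000 + 0.5077·13.2400] = 6.0016; exercise value = 2.8000 ≤ continuation, so V_ud = 6.0016
Node dd (S = 28.8): continuation = 1/1.12·[0.4923·13.2400 + 0.5077·31.9600] = 20.3071; exercise value = 26.2000 > continuation, so V_dd = 26.2000 (exercise)
Node u (S = 65.25): continuation = 1/1.12·[0.4923·0.0000 + 0.5077·6.0016] = 2.7205; exercise value = 0.0000 ≤ continuation, so V_u = 2.7205
Node d (S = 36): continuation = 1/1.12·[0.4923·6.0016 + 0.5077·26.2000] = 14.5145; exercise value = 19.0000 > continuation, so V_d = 19.0000 (exercise)
Node 0 (S = 45): continuation = 1/1.12·[0.4923·2.7205 + 0.5077·19.0000] = 9.8085; exercise value = 10.0000 > continuation, so V_0 = 10.0000 (exercise)

€10.00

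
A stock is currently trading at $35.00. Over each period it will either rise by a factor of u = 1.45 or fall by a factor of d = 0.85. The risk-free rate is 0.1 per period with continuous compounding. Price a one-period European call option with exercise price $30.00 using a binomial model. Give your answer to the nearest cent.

Risk-neutral probability p = (e^0.1 − 0.85)/(1.45 − 0.85) = 0.2552/0.6000 = 0.4253
Terminal stock prices: S_u = 50.75, S_d = 29.75
Terminal payoffs (S − K): max(20.75, 0) = 20.75, max(-0.25, 0) = 0
Node 0 (S = 35): V_0 = e^(−0.1)·[0.4253·20.7500 + 0.5747·0.0000] = 7.9849

$7.98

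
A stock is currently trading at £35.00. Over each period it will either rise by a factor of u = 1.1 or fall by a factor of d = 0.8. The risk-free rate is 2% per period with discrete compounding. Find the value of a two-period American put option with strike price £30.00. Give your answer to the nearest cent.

Risk-neutral probability p = (1 + 0.02 − 0.8)/(1.1 − 0.8) = 0.2200/0.3000 = 0.7333
Terminal stock prices: S_uu = 42.35, S_ud = 30.8, S_dd = 22.4
Terminal payoffs (K − S): max(-12.35, 0) = 0, max(-0.8, 0) = 0, max(7.6, 0) = 7.6
Node u (S = 38.5): continuation = 1/1.02·[0.7333·0.0000 + 0.2667·0.0000] = 0.0000; exercise value = 0.0000 ≤ continuation, so V_u = 0.0000
Node d (S = 28): continuation = 1/1.02·[0.7333·0.0000 + 0.2667·7.6000] = 1.9869; exercise value = 2.0000 > continuation, so V_d = 2.0000 (exercise)
Node 0 (S = 35): continuation = 1/1.02·[0.7333·0.0000 + 0.2667·2.0000] = 0.5229; exercise value = 0.0000 ≤ continuation, so V_0 = 0.5229

£0.52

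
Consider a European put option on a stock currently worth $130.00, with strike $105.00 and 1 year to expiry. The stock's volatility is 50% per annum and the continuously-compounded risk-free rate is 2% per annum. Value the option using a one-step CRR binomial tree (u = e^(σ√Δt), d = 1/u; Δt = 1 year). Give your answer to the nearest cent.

CRR parameters: u = e^(σ√Δt) = e^(0.5·√1) = 1.6487, d = 1/u = 0.6065
Per-period rate: rΔt = 0.02·1 = 0.02, so R = e^0.02 = 1.0202
Risk-neutral probability p = (e^0.02 − 0.6065)/(1.6487 − 0.6065) = 0.4137/1.0422 = 0.3969
Terminal stock prices: S_u = 214.3, S_d = 78.85
Terminal payoffs (K − S): max(-109.3, 0) = 0, max(26.15, 0) = 26.15
Node 0 (S = 130): V_0 = e^(−0.02)·[0.3969·0.0000 + 0.6031·26.1510] = 15.4588

$15.46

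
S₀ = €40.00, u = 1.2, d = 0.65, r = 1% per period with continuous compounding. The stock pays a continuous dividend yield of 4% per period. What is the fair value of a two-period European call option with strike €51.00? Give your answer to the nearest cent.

€2.20

Per-period risk-free factor R = e^0.01 = 1.0101; dividend-adjusted growth = e^(0.01−0.04) = 0.9704.
Risk-neutral probability p = (0.9704 − 0.65)/(1.2 − 0.65) = 0.3204/0.5500 = 0.5826
Terminal stock prices: S_uu = 57.6, S_ud = 31.2, S_dd = 16.9
Terminal payoffs (S − K): max(6.6, 0) = 6.6, max(-19.8, 0) = 0, max(-34.1, 0) = 0
Node u (S = 48): V_u = e^(−0.01)·[0.5826·6.6000 + 0.4174·0.0000] = 3.8071
Node d (S = 26): V_d = e^(−0.01)·[0.5826·0.0000 + 0.4174·0.0000] = 0.0000
Node 0 (S = 40): V_0 = e^(−0.01)·[0.5826·3.8071 + 0.4174·0.0000] = 2.1960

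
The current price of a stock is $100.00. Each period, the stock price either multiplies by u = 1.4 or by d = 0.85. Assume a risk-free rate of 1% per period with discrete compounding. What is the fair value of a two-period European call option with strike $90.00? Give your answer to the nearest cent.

$20.52

Risk-neutral probability p = (1 + 0.01 − 0.85)/(1.4 − 0.85) = 0.1600/0.5500 = 0.2909
Terminal stock prices: S_uu = 196, S_ud = 119, S_dd = 72.25
Terminal payoffs (S − K): max(106, 0) = 106, max(29, 0) = 29, max(-17.75, 0) = 0
Node u (S = 140): V_u = 1/1.01·[0.2909·106.0000 + 0.7091·29.0000] = 50.8911
Node d (S = 85): V_d = 1/1.01·[0.2909·29.0000 + 0.7091·0.0000] = 8.3528
Node 0 (S = 100): V_0 = 1/1.01·[0.2909·50.8911 + 0.7091·8.3528] = 20.5224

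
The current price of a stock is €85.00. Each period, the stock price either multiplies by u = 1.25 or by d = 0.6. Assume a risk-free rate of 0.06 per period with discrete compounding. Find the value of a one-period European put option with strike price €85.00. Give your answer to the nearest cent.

€9.38

Risk-neutral probability p = (1 + 0.06 − 0.6)/(1.25 − 0.6) = 0.4600/0.6500 = 0.7077
Terminal stock prices: S_u = 106.2, S_d = 51
Terminal payoffs (K − S): max(-21.25, 0) = 0, max(34, 0) = 34
Node 0 (S = 85): V_0 = 1/1.06·[0.7077·0.0000 + 0.2923·34.0000] = 9.3759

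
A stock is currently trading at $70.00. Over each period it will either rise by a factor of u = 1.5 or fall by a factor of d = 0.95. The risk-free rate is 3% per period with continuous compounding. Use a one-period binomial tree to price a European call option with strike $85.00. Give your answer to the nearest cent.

Risk-neutral probability p = (e^0.03 − 0.95)/(1.5 − 0.95) = 0.0805/0.5500 = 0.1463
Terminal stock prices: S_u = 105, S_d = 66.5
Terminal payoffs (S − K): max(20, 0) = 20, max(-18.5, 0) = 0
Node 0 (S = 70): V_0 = e^(−0.03)·[0.1463·20.0000 + 0.8537·0.0000] = 2.8392

$2.84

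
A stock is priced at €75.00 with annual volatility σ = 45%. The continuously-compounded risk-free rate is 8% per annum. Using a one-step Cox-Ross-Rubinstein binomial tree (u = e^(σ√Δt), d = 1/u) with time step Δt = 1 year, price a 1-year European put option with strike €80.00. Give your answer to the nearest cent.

CRR parameters: u = e^(σ√Δt) = e^(0.45·√1) = 1.5683, d = 1/u = 0.6376
Per-period rate: rΔt = 0.08·1 = 0.08, so R = e^0.08 = 1.0833
Risk-neutral probability p = (e^0.08 − 0.6376)/(1.5683 − 0.6376) = 0.4457/0.9307 = 0.4789
Terminal stock prices: S_u = 117.6, S_d = 47.82
Terminal payoffs (K − S): max(-37.62, 0) = 0, max(32.18, 0) = 32.18
Node 0 (S = 75): V_0 = e^(−0.08)·[0.4789·0.0000 + 0.5211·32.1779] = 15.4802

€15.48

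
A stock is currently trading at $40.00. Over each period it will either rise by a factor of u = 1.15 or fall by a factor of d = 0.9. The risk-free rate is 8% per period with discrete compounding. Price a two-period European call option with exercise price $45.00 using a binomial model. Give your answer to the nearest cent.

$3.51

Risk-neutral probability p = (1 + 0.08 − 0.9)/(1.15 − 0.9) = 0.1800/0.2500 = 0.7200
Terminal stock prices: S_uu = 52.9, S_ud = 41.4, S_dd = 32.4
Terminal payoffs (S − K): max(7.9, 0) = 7.9, max(-3.6, 0) = 0, max(-12.6, 0) = 0
Node u (S = 46): V_u = 1/1.08·[0.7200·7.9000 + 0.2800·0.0000] = 5.2667
Node d (S = 36): V_d = 1/1.08·[0.7200·0.0000 + 0.2800·0.0000] = 0.0000
Node 0 (S = 40): V_0 = 1/1.08·[0.7200·5.2667 + 0.2800·0.0000] = 3.5111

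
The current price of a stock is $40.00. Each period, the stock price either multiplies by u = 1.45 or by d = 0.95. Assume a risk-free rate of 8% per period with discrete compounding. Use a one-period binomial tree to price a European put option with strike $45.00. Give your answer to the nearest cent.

Risk-neutral probability p = (1 + 0.08 − 0.95)/(1.45 − 0.95) = 0.1300/0.5000 = 0.2600
Terminal stock prices: S_u = 58, S_d = 38
Terminal payoffs (K − S): max(-13, 0) = 0, max(7, 0) = 7
Node 0 (S = 40): V_0 = 1/1.08·[0.2600·0.0000 + 0.7400·7.0000] = 4.7963

$4.80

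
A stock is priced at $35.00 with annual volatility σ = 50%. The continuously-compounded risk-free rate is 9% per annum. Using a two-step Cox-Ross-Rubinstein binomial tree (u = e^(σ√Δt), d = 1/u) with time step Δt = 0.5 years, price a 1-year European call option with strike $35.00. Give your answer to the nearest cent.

$7.46

CRR parameters: u = e^(σ√Δt) = e^(0.5·√0.5) = 1.4241, d = 1/u = 0.7022
Per-period rate: rΔt = 0.09·0.5 = 0.045, so R = e^0.045 = 1.0460
Risk-neutral probability p = (e^0.045 − 0.7022)/(1.4241 − 0.7022) = 0.3438/0.7219 = 0.4763
Terminal stock prices: S_uu = 70.98, S_ud = 35, S_dd = 17.26
Terminal payoffs (S − K): max(35.98, 0) = 35.98, max(0, 0) = 0, max(-17.74, 0) = 0
Node u (S = 49.84): V_u = e^(−0.045)·[0.4763·35.9840 + 0.5237·0.0000] = 16.3843
Node d (S = 24.58): V_d = e^(−0.045)·[0.4763·0.0000 + 0.5237·0.0000] = 0.0000
Node 0 (S = 35): V_0 = e^(−0.045)·[0.4763·16.3843 + 0.5237·0.0000] = 7.4601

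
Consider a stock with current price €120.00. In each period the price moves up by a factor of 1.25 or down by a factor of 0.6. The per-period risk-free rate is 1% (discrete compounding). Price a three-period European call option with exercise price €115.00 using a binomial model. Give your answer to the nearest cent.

Risk-neutral probability p = (1 + 0.01 − 0.6)/(1.25 − 0.6) = 0.4100/0.6500 = 0.6308
Terminal stock prices: S_uuu = 234.4, S_uud = 112.5, S_udd = 54, S_ddd = 25.92
Terminal payoffs (S − K): max(119.4, 0) = 119.4, max(-2.5, 0) = 0, max(-61, 0) = 0, max(-89.08, 0) = 0
Node uu (S = 187.5): V_uu = 1/1.01·[0.6308·119.3750 + 0.3692·0.0000] = 74.5526
Node ud (S = 90): V_ud = 1/1.01·[0.6308·0.0000 + 0.3692·0.0000] = 0.0000
Node dd (S = 43.2): V_dd = 1/1.01·[0.6308·0.0000 + 0.3692·0.0000] = 0.0000
Node u (S = 150): V_u = 1/1.01·[0.6308·74.5526 + 0.3692·0.0000] = 46.5599
Node d (S = 72): V_d = 1/1.01·[0.6308·0.0000 + 0.3692·0.0000] = 0.0000
Node 0 (S = 120): V_0 = 1/1.01·[0.6308·46.5599 + 0.3692·0.0000] = 29.0777

€29.08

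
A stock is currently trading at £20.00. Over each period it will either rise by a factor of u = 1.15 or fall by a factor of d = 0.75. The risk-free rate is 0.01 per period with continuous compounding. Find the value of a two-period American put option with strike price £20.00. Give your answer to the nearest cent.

£2.35

Risk-neutral probability p = (e^0.01 − 0.75)/(1.15 − 0.75) = 0.2601/0.4000 = 0.6501
Terminal stock prices: S_uu = 26.45, S_ud = 17.25, S_dd = 11.25
Terminal payoffs (K − S): max(-6.45, 0) = 0, max(2.75, 0) = 2.75, max(8.75, 0) = 8.75
Node u (S = 23): continuation = e^(−0.01)·[0.6501·0.0000 + 0.3499·2.7500] = 0.9526; exercise value = 0.0000 ≤ continuation, so V_u = 0.9526
Node d (S = 15): continuation = e^(−0.01)·[0.6501·2.7500 + 0.3499·8.7500] = 4.8010; exercise value = 5.0000 > continuation, so V_d = 5.0000 (exercise)
Node 0 (S = 20): continuation = e^(−0.01)·[0.6501·0.9526 + 0.3499·5.0000] = 2.3451; exercise value = 0.0000 ≤ continuation, so V_0 = 2.3451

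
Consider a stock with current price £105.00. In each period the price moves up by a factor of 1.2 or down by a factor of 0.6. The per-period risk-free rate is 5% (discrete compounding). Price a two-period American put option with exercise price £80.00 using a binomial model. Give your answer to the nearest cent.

£4.80

Risk-neutral probability p = (1 + 0.05 − 0.6)/(1.2 − 0.6) = 0.4500/0.6000 = 0.7500
Terminal stock prices: S_uu = 151.2, S_ud = 75.6, S_dd = 37.8
Terminal payoffs (K − S): max(-71.2, 0) = 0, max(4.4, 0) = 4.4, max(42.2, 0) = 42.2
Node u (S = 126): continuation = 1/1.05·[0.7500·0.0000 + 0.2500·4.4000] = 1.0476; exercise value = 0.0000 ≤ continuation, so V_u = 1.0476
Node d (S = 63): continuation = 1/1.05·[0.7500·4.4000 + 0.2500·42.2000] = 13.1905; exercise value = 17.0000 > continuation, so V_d = 17.0000 (exercise)
Node 0 (S = 105): continuation = 1/1.05·[0.7500·1.0476 + 0.2500·17.0000] = 4.7959; exercise value = 0.0000 ≤ continuation, so V_0 = 4.7959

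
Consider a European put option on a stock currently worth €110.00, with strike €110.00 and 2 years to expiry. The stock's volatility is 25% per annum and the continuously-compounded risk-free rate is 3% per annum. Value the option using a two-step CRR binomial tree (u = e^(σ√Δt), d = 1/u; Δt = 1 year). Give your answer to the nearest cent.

€10.27

CRR parameters: u = e^(σ√Δt) = e^(0.25·√1) = 1.2840, d = 1/u = 0.7788
Per-period rate: rΔt = 0.03·1 = 0.03, so R = e^0.03 = 1.0305
Risk-neutral probability p = (e^0.03 − 0.7788)/(1.2840 − 0.7788) = 0.2517/0.5052 = 0.4981
Terminal stock prices: S_uu = 181.4, S_ud = 110, S_dd = 66.72
Terminal payoffs (K − S): max(-71.36, 0) = 0, max(0, 0) = 0, max(43.28, 0) = 43.28
Node u (S = 141.2): V_u = e^(−0.03)·[0.4981·0.0000 + 0.5019·0.0000] = 0.0000
Node d (S = 85.67): V_d = e^(−0.03)·[0.4981·0.0000 + 0.5019·43.2816] = 21.0809
Node 0 (S = 110): V_0 = e^(−0.03)·[0.4981·0.0000 + 0.5019·21.0809] = 10.2678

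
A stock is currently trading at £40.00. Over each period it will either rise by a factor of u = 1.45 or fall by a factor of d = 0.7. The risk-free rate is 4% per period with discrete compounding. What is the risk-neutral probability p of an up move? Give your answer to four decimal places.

p = 0.4533

Risk-neutral probability p = (1 + 0.04 − 0.7)/(1.45 − 0.7) = 0.3400/0.7500 = 0.4533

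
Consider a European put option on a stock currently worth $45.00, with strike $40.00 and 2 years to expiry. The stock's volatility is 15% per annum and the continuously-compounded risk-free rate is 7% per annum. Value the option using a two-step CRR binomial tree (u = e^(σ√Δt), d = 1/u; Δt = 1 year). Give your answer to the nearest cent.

CRR parameters: u = e^(σ√Δt) = e^(0.15·√1) = 1.1618, d = 1/u = 0.8607
Per-period rate: rΔt = 0.07·1 = 0.07, so R = e^0.07 = 1.0725
Risk-neutral probability p = (e^0.07 − 0.8607)/(1.1618 − 0.8607) = 0.2118/0.3011 = 0.7034
Terminal stock prices: S_uu = 60.74, S_ud = 45, S_dd = 33.34
Terminal payoffs (K − S): max(-20.74, 0) = 0, max(-5, 0) = 0, max(6.663, 0) = 6.663
Node u (S = 52.28): V_u = e^(−0.07)·[0.7034·0.0000 + 0.2966·0.0000] = 0.0000
Node d (S = 38.73): V_d = e^(−0.07)·[0.7034·0.0000 + 0.2966·6.6632] = 1.8429
Node 0 (S = 45): V_0 = e^(−0.07)·[0.7034·0.0000 + 0.2966·1.8429] = 0.5097

$0.51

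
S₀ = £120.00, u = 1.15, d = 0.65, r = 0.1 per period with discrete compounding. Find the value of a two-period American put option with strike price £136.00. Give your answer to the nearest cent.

£16.00

Risk-neutral probability p = (1 + 0.1 − 0.65)/(1.15 − 0.65) = 0.4500/0.5000 = 0.9000
Terminal stock prices: S_uu = 158.7, S_ud = 89.7, S_dd = 50.7
Terminal payoffs (K − S): max(-22.7, 0) = 0, max(46.3, 0) = 46.3, max(85.3, 0) = 85.3
Node u (S = 138): continuation = 1/1.1·[0.9000·0.0000 + 0.1000·46.3000] = 4.2091; exercise value = 0.0000 ≤ continuation, so V_u = 4.2091
Node d (S = 78): continuation = 1/1.1·[0.9000·46.3000 + 0.1000·85.3000] = 45.6364; exercise value = 58.0000 > continuation, so V_d = 58.0000 (exercise)
Node 0 (S = 120): continuation = 1/1.1·[0.9000·4.2091 + 0.1000·58.0000] = 8.7165; exercise value = 16.0000 > continuation, so V_0 = 16.0000 (exercise)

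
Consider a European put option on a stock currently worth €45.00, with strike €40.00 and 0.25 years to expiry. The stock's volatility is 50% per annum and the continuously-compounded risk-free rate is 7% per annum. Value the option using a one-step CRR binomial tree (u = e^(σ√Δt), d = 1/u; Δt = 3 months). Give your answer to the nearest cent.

€2.57

CRR parameters: u = e^(σ√Δt) = e^(0.5·√0.25) = 1.2840, d = 1/u = 0.7788
Per-period rate: rΔt = 0.07·0.25 = 0.0175, so R = e^0.0175 = 1.0177
Risk-neutral probability p = (e^0.0175 − 0.7788)/(1.2840 − 0.7788) = 0.2389/0.5052 = 0.4728
Terminal stock prices: S_u = 57.78, S_d = 35.05
Terminal payoffs (K − S): max(-17.78, 0) = 0, max(4.954, 0) = 4.954
Node 0 (S = 45): V_0 = e^(−0.0175)·[0.4728·0.0000 + 0.5272·4.9540] = 2.5666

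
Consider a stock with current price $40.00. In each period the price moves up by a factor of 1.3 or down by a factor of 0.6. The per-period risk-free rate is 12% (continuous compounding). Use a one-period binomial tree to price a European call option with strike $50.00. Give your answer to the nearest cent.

Risk-neutral probability p = (e^0.12 − 0.6)/(1.3 − 0.6) = 0.5275/0.7000 = 0.7536
Terminal stock prices: S_u = 52, S_d = 24
Terminal payoffs (S − K): max(2, 0) = 2, max(-26, 0) = 0
Node 0 (S = 40): V_0 = e^(−0.12)·[0.7536·2.0000 + 0.2464·0.0000] = 1.3367

$1.34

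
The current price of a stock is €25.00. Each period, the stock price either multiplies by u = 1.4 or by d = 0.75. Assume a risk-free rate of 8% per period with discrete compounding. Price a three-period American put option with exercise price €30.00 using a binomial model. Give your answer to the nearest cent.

€6.14

Risk-neutral probability p = (1 + 0.08 − 0.75)/(1.4 − 0.75) = 0.3300/0.6500 = 0.5077
Terminal stock prices: S_uuu = 68.6, S_uud = 36.75, S_udd = 19.69, S_ddd = 10.55
Terminal payoffs (K − S): max(-38.6, 0) = 0, max(-6.75, 0) = 0, max(10.31, 0) = 10.31, max(19.45, 0) = 19.45
Node uu (S = 49): continuation = 1/1.08·[0.5077·0.0000 + 0.4923·0.0000] = 0.0000; exercise value = 0.0000 ≤ continuation, so V_uu = 0.0000
Node ud (S = 26.25): continuation = 1/1.08·[0.5077·0.0000 + 0.4923·10.3125] = 4.7009; exercise value = 3.7500 ≤ continuation, so V_ud = 4.7009
Node dd (S = 14.06): continuation = 1/1.08·[0.5077·10.3125 + 0.4923·19.4531] = 13.7153; exercise value = 15.9375 > continuation, so V_dd = 15.9375 (exercise)
Node u (S = 35): continuation = 1/1.08·[0.5077·0.0000 + 0.4923·4.7009] = 2.1428; exercise value = 0.0000 ≤ continuation, so V_u = 2.1428
Node d (S = 18.75): continuation = 1/1.08·[0.5077·4.7009 + 0.4923·15.9375] = 9.4748; exercise value = 11.2500 > continuation, so V_d = 11.2500 (exercise)
Node 0 (S = 25): continuation = 1/1.08·[0.5077·2.1428 + 0.4923·11.2500] = 6.1355; exercise value = 5.0000 ≤ continuation, so V_0 = 6.1355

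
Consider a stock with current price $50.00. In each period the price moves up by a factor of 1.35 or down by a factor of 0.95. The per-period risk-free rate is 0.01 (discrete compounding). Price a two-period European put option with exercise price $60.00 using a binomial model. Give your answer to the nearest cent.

Risk-neutral probability p = (1 + 0.01 − 0.95)/(1.35 − 0.95) = 0.0600/0.4000 = 0.1500
Terminal stock prices: S_uu = 91.13, S_ud = 64.12, S_dd = 45.12
Terminal payoffs (K − S): max(-31.13, 0) = 0, max(-4.125, 0) = 0, max(14.88, 0) = 14.88
Node u (S = 67.5): V_u = 1/1.01·[0.1500·0.0000 + 0.8500·0.0000] = 0.0000
Node d (S = 47.5): V_d = 1/1.01·[0.1500·0.0000 + 0.8500·14.8750] = 12.5186
Node 0 (S = 50): V_0 = 1/1.01·[0.1500·0.0000 + 0.8500·12.5186] = 10.5354

$10.54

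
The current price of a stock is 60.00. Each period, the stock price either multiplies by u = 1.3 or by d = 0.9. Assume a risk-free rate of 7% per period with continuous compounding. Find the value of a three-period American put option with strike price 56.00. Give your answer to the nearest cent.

Risk-neutral probability p = (e^0.07 − 0.9)/(1.3 − 0.9) = 0.1725/0.4000 = 0.4313
Terminal stock prices: S_uuu = 131.8, S_uud = 91.26, S_udd = 63.18, S_ddd = 43.74
Terminal payoffs (K − S): max(-75.82, 0) = 0, max(-35.26, 0) = 0, max(-7.18, 0) = 0, max(12.26, 0) = 12.26
Node uu (S = 101.4): continuation = e^(−0.07)·[0.4313·0.0000 + 0.5687·0.0000] = 0.0000; exercise value = 0.0000 ≤ continuation, so V_uu = 0.0000
Node ud (S = 70.2): continuation = e^(−0.07)·[0.4313·0.0000 + 0.5687·0.0000] = 0.0000; exercise value = 0.0000 ≤ continuation, so V_ud = 0.0000
Node dd (S = 48.6): continuation = e^(−0.07)·[0.4313·0.0000 + 0.5687·12.2600] = 6.5012; exercise value = 7.4000 > continuation, so V_dd = 7.4000 (exercise)
Node u (S = 78): continuation = e^(−0.07)·[0.4313·0.0000 + 0.5687·0.0000] = 0.0000; exercise value = 0.0000 ≤ continuation, so V_u = 0.0000
Node d (S = 54): continuation = e^(−0.07)·[0.4313·0.0000 + 0.5687·7.4000] = 3.9241; exercise value = 2.0000 ≤ continuation, so V_d = 3.9241
Node 0 (S = 60): continuation = e^(−0.07)·[0.4313·0.0000 + 0.5687·3.9241] = 2.0809; exercise value = 0.0000 ≤ continuation, so V_0 = 2.0809

2.08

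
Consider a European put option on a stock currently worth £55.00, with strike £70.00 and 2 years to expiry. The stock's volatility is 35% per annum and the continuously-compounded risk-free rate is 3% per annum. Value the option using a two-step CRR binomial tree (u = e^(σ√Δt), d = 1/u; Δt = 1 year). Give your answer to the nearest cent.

CRR parameters: u = e^(σ√Δt) = e^(0.35·√1) = 1.4191, d = 1/u = 0.7047
Per-period rate: rΔt = 0.03·1 = 0.03, so R = e^0.03 = 1.0305
Risk-neutral probability p = (e^0.03 − 0.7047)/(1.4191 − 0.7047) = 0.3258/0.7144 = 0.4560
Terminal stock prices: S_uu = 110.8, S_ud = 55, S_dd = 27.31
Terminal payoffs (K − S): max(-40.76, 0) = 0, max(15, 0) = 15, max(42.69, 0) = 42.69
Node u (S = 78.05): V_u = e^(−0.03)·[0.4560·0.0000 + 0.5440·15.0000] = 7.9186
Node d (S = 38.76): V_d = e^(−0.03)·[0.4560·15.0000 + 0.5440·42.6878] = 29.1733
Node 0 (S = 55): V_0 = e^(−0.03)·[0.4560·7.9186 + 0.5440·29.1733] = 18.9052

£18.91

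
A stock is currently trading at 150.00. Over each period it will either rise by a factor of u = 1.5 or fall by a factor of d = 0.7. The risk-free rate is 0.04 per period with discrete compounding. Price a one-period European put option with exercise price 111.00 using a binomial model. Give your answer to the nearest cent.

3.32

Risk-neutral probability p = (1 + 0.04 − 0.7)/(1.5 − 0.7) = 0.3400/0.8000 = 0.4250
Terminal stock prices: S_u = 225, S_d = 105
Terminal payoffs (K − S): max(-114, 0) = 0, max(6, 0) = 6
Node 0 (S = 150): V_0 = 1/1.04·[0.4250·0.0000 + 0.5750·6.0000] = 3.3173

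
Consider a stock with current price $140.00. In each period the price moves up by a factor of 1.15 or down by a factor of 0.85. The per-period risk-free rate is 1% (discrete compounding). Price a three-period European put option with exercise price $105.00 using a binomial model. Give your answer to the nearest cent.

$1.88

Risk-neutral probability p = (1 + 0.01 − 0.85)/(1.15 − 0.85) = 0.1600/0.3000 = 0.5333
Terminal stock prices: S_uuu = 212.9, S_uud = 157.4, S_udd = 116.3, S_ddd = 85.98
Terminal payoffs (K − S): max(-107.9, 0) = 0, max(-52.38, 0) = 0, max(-11.32, 0) = 0, max(19.02, 0) = 19.02
Node uu (S = 185.1): V_uu = 1/1.01·[0.5333·0.0000 + 0.4667·0.0000] = 0.0000
Node ud (S = 136.8): V_ud = 1/1.01·[0.5333·0.0000 + 0.4667·0.0000] = 0.0000
Node dd (S = 101.1): V_dd = 1/1.01·[0.5333·0.0000 + 0.4667·19.0225] = 8.7893
Node u (S = 161): V_u = 1/1.01·[0.5333·0.0000 + 0.4667·0.0000] = 0.0000
Node d (S = 119): V_d = 1/1.01·[0.5333·0.0000 + 0.4667·8.7893] = 4.0611
Node 0 (S = 140): V_0 = 1/1.01·[0.5333·0.0000 + 0.4667·4.0611] = 1.8764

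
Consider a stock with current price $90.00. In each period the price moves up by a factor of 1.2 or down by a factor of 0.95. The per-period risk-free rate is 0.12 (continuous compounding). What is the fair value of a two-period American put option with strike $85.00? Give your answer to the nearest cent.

Risk-neutral probability p = (e^0.12 − 0.95)/(1.2 − 0.95) = 0.1775/0.2500 = 0.7100
Terminal stock prices: S_uu = 129.6, S_ud = 102.6, S_dd = 81.22
Terminal payoffs (K − S): max(-44.6, 0) = 0, max(-17.6, 0) = 0, max(3.775, 0) = 3.775
Node u (S = 108): continuation = e^(−0.12)·[0.7100·0.0000 + 0.2900·0.0000] = 0.0000; exercise value = 0.0000 ≤ continuation, so V_u = 0.0000
Node d (S = 85.5): continuation = e^(−0.12)·[0.7100·0.0000 + 0.2900·3.7750] = 0.9710; exercise value = 0.0000 ≤ continuation, so V_d = 0.9710
Node 0 (S = 90): continuation = e^(−0.12)·[0.7100·0.0000 + 0.2900·0.9710] = 0.2498; exercise value = 0.0000 ≤ continuation, so V_0 = 0.2498

$0.25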